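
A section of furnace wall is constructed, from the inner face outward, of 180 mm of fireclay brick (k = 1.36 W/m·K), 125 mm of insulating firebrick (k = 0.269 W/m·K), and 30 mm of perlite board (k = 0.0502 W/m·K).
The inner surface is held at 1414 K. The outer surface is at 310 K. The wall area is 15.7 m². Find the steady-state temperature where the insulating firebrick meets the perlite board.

Thermal resistances in series:
R_fireclay brick = L/(kA) = 0.18/(1.36×15.7) = 0.00843 K/W
R_insulating firebrick = L/(kA) = 0.125/(0.269×15.7) = 0.0296 K/W
R_perlite board = L/(kA) = 0.03/(0.0502×15.7) = 0.03806 K/W
R_total = 0.07609 K/W;  Q = ΔT/R_total = 1104/0.07609 = 14510 W
T_interface = T_inner − Q·ΣR(inner→interface) = 1414 − 14500×0.03803

T ≈ 862 K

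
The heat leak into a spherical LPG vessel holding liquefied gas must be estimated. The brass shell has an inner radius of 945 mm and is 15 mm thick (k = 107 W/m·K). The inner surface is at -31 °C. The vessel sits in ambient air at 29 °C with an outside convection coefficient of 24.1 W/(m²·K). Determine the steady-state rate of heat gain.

Q ≈ 16700 W

Radial (spherical) resistances in series:
R_brass shell = (1/0.945 − 1/0.96)/(4π×107) = 1.23×10^-5 K/W
R_outer film = 1/(h·4πr_o²) = 1/(24.1×4π×0.96²) = 0.003583 K/W
R_total = 0.003595 K/W
Q = ΔT/R_total = 60/0.003595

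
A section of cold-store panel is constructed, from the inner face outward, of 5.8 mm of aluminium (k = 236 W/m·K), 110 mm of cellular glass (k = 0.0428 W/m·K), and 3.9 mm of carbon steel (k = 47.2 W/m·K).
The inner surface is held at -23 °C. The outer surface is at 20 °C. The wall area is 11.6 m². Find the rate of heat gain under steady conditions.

Series thermal resistances:
R_aluminium = L/(kA) = 0.0058/(236×11.6) = 2.119×10^-6 K/W
R_cellular glass = L/(kA) = 0.11/(0.0428×11.6) = 0.2216 K/W
R_carbon steel = L/(kA) = 0.0039/(47.2×11.6) = 7.123×10^-6 K/W
R_total = 0.2216 K/W
Q = ΔT / R_total = 43 / 0.2216

Q ≈ 194 W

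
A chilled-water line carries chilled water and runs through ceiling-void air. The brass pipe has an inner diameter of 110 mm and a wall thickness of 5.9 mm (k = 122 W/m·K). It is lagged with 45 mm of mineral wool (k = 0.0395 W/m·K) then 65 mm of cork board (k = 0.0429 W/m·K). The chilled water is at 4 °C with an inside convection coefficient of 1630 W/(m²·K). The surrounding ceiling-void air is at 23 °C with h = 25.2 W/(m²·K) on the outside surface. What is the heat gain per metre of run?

q′ ≈ 4.7 W/m

Radial resistances (cylindrical: R_cond = ln(r_o/r_i)/(2πkL), R_conv = 1/(h·2πrL)):
R_inner film = 1/(h_i·2πr₁L) = 1/(1630×2π×0.055×1) = 0.001775 K/W
R_brass pipe wall = ln(60.9/55)/(2π×122×1) = 1.329×10^-4 K/W
R_mineral wool = ln(105.9/60.9)/(2π×0.0395×1) = 2.229 K/W
R_cork board = ln(170.9/105.9)/(2π×0.0429×1) = 1.775 K/W
R_outer film = 1/(h_o·2πr_oL) = 1/(25.2×2π×0.1709×1) = 0.03696 K/W
R_total = 4.044 K/W
Q = ΔT/R_total = 19/4.044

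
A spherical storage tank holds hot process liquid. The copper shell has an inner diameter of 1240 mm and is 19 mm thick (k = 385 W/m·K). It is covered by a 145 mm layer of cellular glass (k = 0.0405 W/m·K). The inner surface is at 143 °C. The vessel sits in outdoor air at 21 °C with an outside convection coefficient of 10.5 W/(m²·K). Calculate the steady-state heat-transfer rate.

Q ≈ 210 W

Radial (spherical) resistances in series:
R_copper shell = (1/0.62 − 1/0.639)/(4π×385) = 9.913×10^-6 K/W
R_cellular glass = (1/0.639 − 1/0.784)/(4π×0.0405) = 0.5687 K/W
R_outer film = 1/(h·4πr_o²) = 1/(10.5×4π×0.784²) = 0.01233 K/W
R_total = 0.581 K/W
Q = ΔT/R_total = 122/0.581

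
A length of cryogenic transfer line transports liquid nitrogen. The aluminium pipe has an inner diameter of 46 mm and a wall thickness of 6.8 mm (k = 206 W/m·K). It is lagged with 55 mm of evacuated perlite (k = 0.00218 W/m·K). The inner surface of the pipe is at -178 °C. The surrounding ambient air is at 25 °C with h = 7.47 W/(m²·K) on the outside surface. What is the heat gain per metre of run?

q′ ≈ 2.65 W/m

Treating each annulus and film as a series resistance:
R_aluminium pipe wall = ln(29.8/23)/(2π×206×1) = 2.001×10^-4 K/W
R_evacuated perlite = ln(84.8/29.8)/(2π×0.00218×1) = 76.35 K/W
R_outer film = 1/(h_o·2πr_oL) = 1/(7.47×2π×0.0848×1) = 0.2512 K/W
R_total = 76.6 K/W
Q = ΔT/R_total = 203/76.6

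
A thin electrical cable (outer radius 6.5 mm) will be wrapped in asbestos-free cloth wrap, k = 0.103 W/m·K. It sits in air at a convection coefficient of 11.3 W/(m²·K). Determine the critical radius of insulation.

r_cr ≈ 9.12 mm

For a cylinder r_cr = k/h = 0.103/11.3
r_cr = 9.12 mm; since the bare radius (6.5 mm) is below r_cr, adding a thin layer of insulation will *increase* heat loss.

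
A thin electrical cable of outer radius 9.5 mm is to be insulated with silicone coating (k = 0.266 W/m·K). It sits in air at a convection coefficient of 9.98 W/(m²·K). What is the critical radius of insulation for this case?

For a cylinder r_cr = k/h = 0.266/9.98
r_cr = 26.7 mm; since the bare radius (9.5 mm) is below r_cr, adding a thin layer of insulation will *increase* heat loss.

r_cr ≈ 26.7 mm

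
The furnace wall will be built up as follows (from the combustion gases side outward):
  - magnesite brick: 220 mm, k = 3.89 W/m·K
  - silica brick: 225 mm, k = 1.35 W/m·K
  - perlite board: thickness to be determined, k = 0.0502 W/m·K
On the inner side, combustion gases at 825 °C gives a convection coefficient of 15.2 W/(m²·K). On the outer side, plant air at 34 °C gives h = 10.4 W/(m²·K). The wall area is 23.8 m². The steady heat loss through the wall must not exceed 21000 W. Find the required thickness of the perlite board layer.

Using the resistance-network approach (series):
R_inner film = 1/(h_i·A) = 1/(15.2×23.8) = 0.002764 K/W
R_magnesite brick = L/(kA) = 0.22/(3.89×23.8) = 0.002376 K/W
R_silica brick = L/(kA) = 0.225/(1.35×23.8) = 0.007003 K/W
R_outer film = 1/(h_o·A) = 1/(10.4×23.8) = 0.00404 K/W
Sum of the known resistances R_other = 0.01618 K/W
Required total resistance R_tot = ΔT/Q_allow = 791/21000 = 0.03767 K/W
R_perlite board = R_tot − R_other = 0.02148 K/W
L = R·k·A = 0.02148×0.0502×23.8

L ≈ 25.7 mm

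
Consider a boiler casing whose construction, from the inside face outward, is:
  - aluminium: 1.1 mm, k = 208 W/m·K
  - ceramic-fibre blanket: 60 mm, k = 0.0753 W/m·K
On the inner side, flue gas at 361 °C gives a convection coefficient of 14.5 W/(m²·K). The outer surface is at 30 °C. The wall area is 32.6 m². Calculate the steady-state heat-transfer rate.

Q ≈ 12500 W

Thermal resistances in series:
R_inner film = 1/(h_i·A) = 1/(14.5×32.6) = 0.002116 K/W
R_aluminium = L/(kA) = 0.0011/(208×32.6) = 1.622×10^-7 K/W
R_ceramic-fibre blanket = L/(kA) = 0.06/(0.0753×32.6) = 0.02444 K/W
R_total = 0.02656 K/W
Q = ΔT / R_total = 331 / 0.02656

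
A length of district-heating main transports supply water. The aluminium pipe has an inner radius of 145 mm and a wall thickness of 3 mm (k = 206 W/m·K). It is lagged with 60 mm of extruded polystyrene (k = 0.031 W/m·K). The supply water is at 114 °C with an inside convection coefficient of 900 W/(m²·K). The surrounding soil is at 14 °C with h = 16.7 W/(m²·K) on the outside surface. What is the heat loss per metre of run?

Radial resistances (cylindrical: R_cond = ln(r_o/r_i)/(2πkL), R_conv = 1/(h·2πrL)):
R_inner film = 1/(h_i·2πr₁L) = 1/(900×2π×0.145×1) = 0.00122 K/W
R_aluminium pipe wall = ln(148/145)/(2π×206×1) = 1.582×10^-5 K/W
R_extruded polystyrene = ln(208/148)/(2π×0.031×1) = 1.747 K/W
R_outer film = 1/(h_o·2πr_oL) = 1/(16.7×2π×0.208×1) = 0.04582 K/W
R_total = 1.794 K/W
Q = ΔT/R_total = 100/1.794

q′ ≈ 55.7 W/m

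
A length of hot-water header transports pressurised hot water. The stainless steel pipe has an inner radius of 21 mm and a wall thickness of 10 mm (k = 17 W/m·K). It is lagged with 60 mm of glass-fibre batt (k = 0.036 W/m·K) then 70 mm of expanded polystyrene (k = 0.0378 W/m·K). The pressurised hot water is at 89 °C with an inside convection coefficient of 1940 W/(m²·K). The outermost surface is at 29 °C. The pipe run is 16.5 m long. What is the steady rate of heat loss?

Q ≈ 138 W

Cylindrical conduction, so R = ln(r₂/r₁)/(2πkL) per layer, in series:
R_inner film = 1/(h_i·2πr₁L) = 1/(1940×2π×0.021×16.5) = 2.368×10^-4 K/W
R_stainless steel pipe wall = ln(31/21)/(2π×17×16.5) = 2.21×10^-4 K/W
R_glass-fibre batt = ln(91/31)/(2π×0.036×16.5) = 0.2885 K/W
R_expanded polystyrene = ln(161/91)/(2π×0.0378×16.5) = 0.1456 K/W
R_total = 0.4346 K/W
Q = ΔT/R_total = 60/0.4346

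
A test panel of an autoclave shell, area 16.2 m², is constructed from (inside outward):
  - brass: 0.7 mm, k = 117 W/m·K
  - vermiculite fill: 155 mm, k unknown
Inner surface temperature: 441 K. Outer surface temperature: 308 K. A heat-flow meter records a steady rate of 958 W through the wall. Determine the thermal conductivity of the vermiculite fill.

Series thermal resistances:
R_brass = L/(kA) = 0.0007/(117×16.2) = 3.693×10^-7 K/W
Sum of known resistances R_other = 3.693×10^-7 K/W
Total R = ΔT/Q = 133/958 = 0.1388 K/W
R_vermiculite fill = R_total − R_other = 0.1388 K/W
k = L/(R·A) = 0.155/(0.1388×16.2)

k ≈ 0.0689 W/(m·K)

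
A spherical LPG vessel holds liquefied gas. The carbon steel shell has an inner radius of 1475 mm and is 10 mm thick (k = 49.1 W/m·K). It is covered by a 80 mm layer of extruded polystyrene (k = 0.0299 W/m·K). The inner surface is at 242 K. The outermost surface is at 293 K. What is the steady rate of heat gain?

Each spherical layer contributes R = (1/r_i − 1/r_o)/(4πk):
R_carbon steel shell = (1/1.475 − 1/1.485)/(4π×49.1) = 7.399×10^-6 K/W
R_extruded polystyrene = (1/1.485 − 1/1.565)/(4π×0.0299) = 0.09162 K/W
R_total = 0.09162 K/W
Q = ΔT/R_total = 51/0.09162

Q ≈ 557 W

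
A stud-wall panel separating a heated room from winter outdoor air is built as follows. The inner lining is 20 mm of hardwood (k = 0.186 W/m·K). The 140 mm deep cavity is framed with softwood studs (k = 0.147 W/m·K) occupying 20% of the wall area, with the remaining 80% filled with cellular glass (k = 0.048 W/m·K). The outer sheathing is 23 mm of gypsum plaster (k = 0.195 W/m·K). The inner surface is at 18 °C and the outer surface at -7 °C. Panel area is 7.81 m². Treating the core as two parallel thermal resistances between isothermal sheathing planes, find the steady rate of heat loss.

Q ≈ 85.2 W

Sheathing layers in series; stud and cavity paths in parallel between them.
R_inner = 0.02/(0.186×7.81) = 0.01377 K/W
R_stud  = 0.14/(0.147×0.2×7.81) = 0.6097 K/W
R_cav   = 0.14/(0.048×0.8×7.81) = 0.4668 K/W
1/R_core = 1/R_stud + 1/R_cav → R_core = 0.2644 K/W
R_outer = 0.023/(0.195×7.81) = 0.0151 K/W
R_total = 0.2933 K/W
Q = ΔT/R_total = 25/0.2933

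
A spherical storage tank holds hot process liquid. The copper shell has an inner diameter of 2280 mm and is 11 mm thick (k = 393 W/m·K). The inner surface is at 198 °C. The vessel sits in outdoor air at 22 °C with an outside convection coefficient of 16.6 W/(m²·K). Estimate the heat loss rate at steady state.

Each spherical layer contributes R = (1/r_i − 1/r_o)/(4πk):
R_copper shell = (1/1.14 − 1/1.151)/(4π×393) = 1.698×10^-6 K/W
R_outer film = 1/(h·4πr_o²) = 1/(16.6×4π×1.151²) = 0.003619 K/W
R_total = 0.00362 K/W
Q = ΔT/R_total = 176/0.00362

Q ≈ 48600 W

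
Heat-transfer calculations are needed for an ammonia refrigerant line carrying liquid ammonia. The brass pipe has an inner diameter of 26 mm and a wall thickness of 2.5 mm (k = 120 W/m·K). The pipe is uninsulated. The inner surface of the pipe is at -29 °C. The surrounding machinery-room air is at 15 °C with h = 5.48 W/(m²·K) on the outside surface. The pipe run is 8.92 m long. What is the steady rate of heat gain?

Q ≈ 209 W

Cylindrical conduction, so R = ln(r₂/r₁)/(2πkL) per layer, in series:
R_brass pipe wall = ln(15.5/13)/(2π×120×8.92) = 2.615×10^-5 K/W
R_outer film = 1/(h_o·2πr_oL) = 1/(5.48×2π×0.0155×8.92) = 0.2101 K/W
R_total = 0.2101 K/W
Q = ΔT/R_total = 44/0.2101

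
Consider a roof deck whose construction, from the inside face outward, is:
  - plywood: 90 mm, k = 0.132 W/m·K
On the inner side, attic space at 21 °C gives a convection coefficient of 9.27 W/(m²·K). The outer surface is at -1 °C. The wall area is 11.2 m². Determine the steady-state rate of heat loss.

Q ≈ 312 W

Thermal resistances in series:
R_inner film = 1/(h_i·A) = 1/(9.27×11.2) = 0.009632 K/W
R_plywood = L/(kA) = 0.09/(0.132×11.2) = 0.06088 K/W
R_total = 0.07051 K/W
Q = ΔT / R_total = 22 / 0.07051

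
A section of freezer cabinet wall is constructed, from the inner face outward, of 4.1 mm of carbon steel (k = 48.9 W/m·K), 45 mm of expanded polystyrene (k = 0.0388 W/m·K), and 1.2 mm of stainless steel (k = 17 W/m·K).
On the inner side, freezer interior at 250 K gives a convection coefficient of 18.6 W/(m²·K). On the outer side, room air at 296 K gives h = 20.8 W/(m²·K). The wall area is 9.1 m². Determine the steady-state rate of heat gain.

Q ≈ 332 W

Treating each layer as a thermal resistance in series:
R_inner film = 1/(h_i·A) = 1/(18.6×9.1) = 0.005908 K/W
R_carbon steel = L/(kA) = 0.0041/(48.9×9.1) = 9.214×10^-6 K/W
R_expanded polystyrene = L/(kA) = 0.045/(0.0388×9.1) = 0.1274 K/W
R_stainless steel = L/(kA) = 0.0012/(17×9.1) = 7.757×10^-6 K/W
R_outer film = 1/(h_o·A) = 1/(20.8×9.1) = 0.005283 K/W
R_total = 0.1387 K/W
Q = ΔT / R_total = 46 / 0.1387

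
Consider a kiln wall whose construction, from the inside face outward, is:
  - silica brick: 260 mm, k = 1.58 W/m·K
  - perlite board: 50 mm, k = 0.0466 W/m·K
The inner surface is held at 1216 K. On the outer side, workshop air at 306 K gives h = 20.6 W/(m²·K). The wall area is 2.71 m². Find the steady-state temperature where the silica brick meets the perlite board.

T ≈ 1100 K

Series thermal resistances:
R_silica brick = L/(kA) = 0.26/(1.58×2.71) = 0.06072 K/W
R_perlite board = L/(kA) = 0.05/(0.0466×2.71) = 0.3959 K/W
R_outer film = 1/(h_o·A) = 1/(20.6×2.71) = 0.01791 K/W
R_total = 0.4746 K/W;  Q = ΔT/R_total = 910/0.4746 = 1918 W
T_interface = T_inner − Q·ΣR(inner→interface) = 1216 − 1920×0.06072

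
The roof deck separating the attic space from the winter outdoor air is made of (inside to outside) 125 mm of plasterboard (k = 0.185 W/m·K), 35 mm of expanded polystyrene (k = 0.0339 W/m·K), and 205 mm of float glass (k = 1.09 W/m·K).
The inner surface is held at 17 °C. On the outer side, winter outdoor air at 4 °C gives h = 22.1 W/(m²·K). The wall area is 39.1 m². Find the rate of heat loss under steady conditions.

Q ≈ 262 W

Model the wall as resistances in series:
R_plasterboard = L/(kA) = 0.125/(0.185×39.1) = 0.01728 K/W
R_expanded polystyrene = L/(kA) = 0.035/(0.0339×39.1) = 0.02641 K/W
R_float glass = L/(kA) = 0.205/(1.09×39.1) = 0.00481 K/W
R_outer film = 1/(h_o·A) = 1/(22.1×39.1) = 0.001157 K/W
R_total = 0.04965 K/W
Q = ΔT / R_total = 13 / 0.04965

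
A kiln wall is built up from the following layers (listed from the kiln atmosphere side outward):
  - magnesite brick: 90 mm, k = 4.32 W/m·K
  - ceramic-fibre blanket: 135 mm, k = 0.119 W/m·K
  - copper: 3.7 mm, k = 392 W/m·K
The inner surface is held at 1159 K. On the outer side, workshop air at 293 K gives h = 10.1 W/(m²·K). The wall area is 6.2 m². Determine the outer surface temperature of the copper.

Treating each layer as a thermal resistance in series:
R_magnesite brick = L/(kA) = 0.09/(4.32×6.2) = 0.00336 K/W
R_ceramic-fibre blanket = L/(kA) = 0.135/(0.119×6.2) = 0.183 K/W
R_copper = L/(kA) = 0.0037/(392×6.2) = 1.522×10^-6 K/W
R_outer film = 1/(h_o·A) = 1/(10.1×6.2) = 0.01597 K/W
R_total = 0.2023 K/W;  Q = ΔT/R_total = 866/0.2023 = 4281 W
T_interface = T_inner − Q·ΣR(inner→interface) = 1159 − 4280×0.1863

T ≈ 361 K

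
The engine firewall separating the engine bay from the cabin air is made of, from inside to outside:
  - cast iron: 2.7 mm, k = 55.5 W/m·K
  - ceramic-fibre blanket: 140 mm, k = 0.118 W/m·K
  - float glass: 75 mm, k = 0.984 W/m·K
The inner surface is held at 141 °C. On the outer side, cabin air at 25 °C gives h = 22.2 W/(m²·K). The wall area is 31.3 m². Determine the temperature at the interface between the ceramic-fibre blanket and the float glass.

T ≈ 35.8 °C

Treating each layer as a thermal resistance in series:
R_cast iron = L/(kA) = 0.0027/(55.5×31.3) = 1.554×10^-6 K/W
R_ceramic-fibre blanket = L/(kA) = 0.14/(0.118×31.3) = 0.03791 K/W
R_float glass = L/(kA) = 0.075/(0.984×31.3) = 0.002435 K/W
R_outer film = 1/(h_o·A) = 1/(22.2×31.3) = 0.001439 K/W
R_total = 0.04178 K/W;  Q = ΔT/R_total = 116/0.04178 = 2776 W
T_interface = T_inner − Q·ΣR(inner→interface) = 141 − 2780×0.03791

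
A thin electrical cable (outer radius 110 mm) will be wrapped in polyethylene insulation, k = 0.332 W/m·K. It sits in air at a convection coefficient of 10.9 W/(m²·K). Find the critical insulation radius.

For a cylinder r_cr = k/h = 0.332/10.9
r_cr = 30.5 mm; since the bare radius (110 mm) is above r_cr, any added insulation will reduce heat loss.

r_cr ≈ 30.5 mm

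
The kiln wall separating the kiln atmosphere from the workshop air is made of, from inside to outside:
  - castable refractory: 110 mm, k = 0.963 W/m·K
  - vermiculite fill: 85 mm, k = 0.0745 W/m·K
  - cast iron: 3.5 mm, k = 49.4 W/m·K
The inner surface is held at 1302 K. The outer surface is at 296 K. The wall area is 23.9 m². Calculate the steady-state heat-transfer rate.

Series thermal resistances:
R_castable refractory = L/(kA) = 0.11/(0.963×23.9) = 0.004779 K/W
R_vermiculite fill = L/(kA) = 0.085/(0.0745×23.9) = 0.04774 K/W
R_cast iron = L/(kA) = 0.0035/(49.4×23.9) = 2.964×10^-6 K/W
R_total = 0.05252 K/W
Q = ΔT / R_total = 1006 / 0.05252

Q ≈ 19200 W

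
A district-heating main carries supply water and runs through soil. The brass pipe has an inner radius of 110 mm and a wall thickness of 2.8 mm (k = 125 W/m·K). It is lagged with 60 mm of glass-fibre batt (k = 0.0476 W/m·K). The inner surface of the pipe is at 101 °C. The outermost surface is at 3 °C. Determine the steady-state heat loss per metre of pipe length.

q′ ≈ 68.7 W/m

Per-layer cylindrical resistances, series-summed:
R_brass pipe wall = ln(112.8/110)/(2π×125×1) = 3.2×10^-5 K/W
R_glass-fibre batt = ln(172.8/112.8)/(2π×0.0476×1) = 1.426 K/W
R_total = 1.426 K/W
Q = ΔT/R_total = 98/1.426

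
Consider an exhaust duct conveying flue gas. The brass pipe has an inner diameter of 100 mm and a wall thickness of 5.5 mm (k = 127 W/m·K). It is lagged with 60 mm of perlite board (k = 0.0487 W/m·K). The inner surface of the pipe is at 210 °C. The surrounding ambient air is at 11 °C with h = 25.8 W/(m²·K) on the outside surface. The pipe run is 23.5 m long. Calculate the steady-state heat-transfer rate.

Per-layer cylindrical resistances, series-summed:
R_brass pipe wall = ln(55.5/50)/(2π×127×23.5) = 5.565×10^-6 K/W
R_perlite board = ln(115.5/55.5)/(2π×0.0487×23.5) = 0.1019 K/W
R_outer film = 1/(h_o·2πr_oL) = 1/(25.8×2π×0.1155×23.5) = 0.002273 K/W
R_total = 0.1042 K/W
Q = ΔT/R_total = 199/0.1042

Q ≈ 1910 W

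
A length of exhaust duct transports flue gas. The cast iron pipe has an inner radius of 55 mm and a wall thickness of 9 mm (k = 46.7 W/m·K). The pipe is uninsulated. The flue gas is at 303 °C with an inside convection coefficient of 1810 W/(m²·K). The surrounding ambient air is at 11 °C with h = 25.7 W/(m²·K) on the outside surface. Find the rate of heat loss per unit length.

Cylindrical conduction, so R = ln(r₂/r₁)/(2πkL) per layer, in series:
R_inner film = 1/(h_i·2πr₁L) = 1/(1810×2π×0.055×1) = 0.001599 K/W
R_cast iron pipe wall = ln(64/55)/(2π×46.7×1) = 5.165×10^-4 K/W
R_outer film = 1/(h_o·2πr_oL) = 1/(25.7×2π×0.064×1) = 0.09676 K/W
R_total = 0.09888 K/W
Q = ΔT/R_total = 292/0.09888

q′ ≈ 2950 W/m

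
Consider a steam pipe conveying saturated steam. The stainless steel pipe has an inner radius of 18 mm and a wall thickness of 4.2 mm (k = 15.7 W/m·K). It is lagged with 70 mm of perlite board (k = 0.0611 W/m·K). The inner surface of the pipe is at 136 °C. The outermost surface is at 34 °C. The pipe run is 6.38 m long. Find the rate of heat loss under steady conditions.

Treating each annulus and film as a series resistance:
R_stainless steel pipe wall = ln(22.2/18)/(2π×15.7×6.38) = 3.332×10^-4 K/W
R_perlite board = ln(92.2/22.2)/(2π×0.0611×6.38) = 0.5813 K/W
R_total = 0.5817 K/W
Q = ΔT/R_total = 102/0.5817

Q ≈ 175 W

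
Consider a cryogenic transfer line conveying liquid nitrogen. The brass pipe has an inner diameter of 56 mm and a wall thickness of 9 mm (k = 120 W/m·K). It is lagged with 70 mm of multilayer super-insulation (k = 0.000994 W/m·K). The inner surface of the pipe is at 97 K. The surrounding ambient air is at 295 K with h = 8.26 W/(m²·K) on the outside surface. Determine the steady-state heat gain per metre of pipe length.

Per-layer cylindrical resistances, series-summed:
R_brass pipe wall = ln(37/28)/(2π×120×1) = 3.697×10^-4 K/W
R_multilayer super-insulation = ln(107/37)/(2π×0.000994×1) = 170 K/W
R_outer film = 1/(h_o·2πr_oL) = 1/(8.26×2π×0.107×1) = 0.1801 K/W
R_total = 170.2 K/W
Q = ΔT/R_total = 198/170.2

q′ ≈ 1.16 W/m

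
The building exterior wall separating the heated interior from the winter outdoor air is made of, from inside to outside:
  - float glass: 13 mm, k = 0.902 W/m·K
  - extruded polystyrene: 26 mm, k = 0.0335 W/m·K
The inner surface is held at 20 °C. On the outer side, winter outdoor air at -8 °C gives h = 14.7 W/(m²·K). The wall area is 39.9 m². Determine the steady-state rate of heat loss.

Series thermal resistances:
R_float glass = L/(kA) = 0.013/(0.902×39.9) = 3.612×10^-4 K/W
R_extruded polystyrene = L/(kA) = 0.026/(0.0335×39.9) = 0.01945 K/W
R_outer film = 1/(h_o·A) = 1/(14.7×39.9) = 0.001705 K/W
R_total = 0.02152 K/W
Q = ΔT / R_total = 28 / 0.02152

Q ≈ 1300 W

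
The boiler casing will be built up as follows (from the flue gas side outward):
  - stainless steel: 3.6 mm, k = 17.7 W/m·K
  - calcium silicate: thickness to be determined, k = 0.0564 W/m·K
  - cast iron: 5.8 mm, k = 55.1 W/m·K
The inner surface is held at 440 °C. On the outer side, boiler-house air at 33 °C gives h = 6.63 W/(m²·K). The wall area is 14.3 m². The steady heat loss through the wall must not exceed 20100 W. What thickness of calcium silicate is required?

L ≈ 7.81 mm

Model the wall as resistances in series:
R_stainless steel = L/(kA) = 0.0036/(17.7×14.3) = 1.422×10^-5 K/W
R_cast iron = L/(kA) = 0.0058/(55.1×14.3) = 7.361×10^-6 K/W
R_outer film = 1/(h_o·A) = 1/(6.63×14.3) = 0.01055 K/W
Sum of the known resistances R_other = 0.01057 K/W
Required total resistance R_tot = ΔT/Q_allow = 407/20100 = 0.02025 K/W
R_calcium silicate = R_tot − R_other = 0.00968 K/W
L = R·k·A = 0.00968×0.0564×14.3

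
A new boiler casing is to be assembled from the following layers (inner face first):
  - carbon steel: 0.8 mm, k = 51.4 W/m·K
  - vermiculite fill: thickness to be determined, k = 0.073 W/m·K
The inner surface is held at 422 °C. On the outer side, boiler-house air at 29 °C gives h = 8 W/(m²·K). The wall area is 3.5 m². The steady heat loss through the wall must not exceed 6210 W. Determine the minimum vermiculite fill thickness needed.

Using the resistance-network approach (series):
R_carbon steel = L/(kA) = 0.0008/(51.4×3.5) = 4.447×10^-6 K/W
R_outer film = 1/(h_o·A) = 1/(8×3.5) = 0.03571 K/W
Sum of the known resistances R_other = 0.03572 K/W
Required total resistance R_tot = ΔT/Q_allow = 393/6210 = 0.06329 K/W
R_vermiculite fill = R_tot − R_other = 0.02757 K/W
L = R·k·A = 0.02757×0.073×3.5

L ≈ 7.04 mm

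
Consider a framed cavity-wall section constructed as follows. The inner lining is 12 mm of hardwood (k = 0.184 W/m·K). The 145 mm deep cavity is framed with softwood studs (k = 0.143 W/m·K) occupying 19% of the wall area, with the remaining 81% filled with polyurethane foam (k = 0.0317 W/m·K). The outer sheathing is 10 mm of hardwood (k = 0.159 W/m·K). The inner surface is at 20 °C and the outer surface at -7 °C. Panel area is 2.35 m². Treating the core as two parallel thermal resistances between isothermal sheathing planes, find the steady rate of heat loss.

Q ≈ 22.1 W

Sheathing layers in series; stud and cavity paths in parallel between them.
R_inner = 0.012/(0.184×2.35) = 0.02775 K/W
R_stud  = 0.145/(0.143×0.19×2.35) = 2.271 K/W
R_cav   = 0.145/(0.0317×0.81×2.35) = 2.403 K/W
1/R_core = 1/R_stud + 1/R_cav → R_core = 1.168 K/W
R_outer = 0.01/(0.159×2.35) = 0.02676 K/W
R_total = 1.222 K/W
Q = ΔT/R_total = 27/1.222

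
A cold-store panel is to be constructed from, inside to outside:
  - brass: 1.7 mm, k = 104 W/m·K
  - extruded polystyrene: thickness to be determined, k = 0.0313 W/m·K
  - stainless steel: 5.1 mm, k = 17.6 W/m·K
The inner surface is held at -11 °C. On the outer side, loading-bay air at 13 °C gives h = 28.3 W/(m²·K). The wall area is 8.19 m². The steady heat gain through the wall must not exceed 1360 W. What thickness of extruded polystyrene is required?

Treating each layer as a thermal resistance in series:
R_brass = L/(kA) = 0.0017/(104×8.19) = 1.996×10^-6 K/W
R_stainless steel = L/(kA) = 0.0051/(17.6×8.19) = 3.538×10^-5 K/W
R_outer film = 1/(h_o·A) = 1/(28.3×8.19) = 0.004314 K/W
Sum of the known resistances R_other = 0.004352 K/W
Required total resistance R_tot = ΔT/Q_allow = 24/1360 = 0.01765 K/W
R_extruded polystyrene = R_tot − R_other = 0.0133 K/W
L = R·k·A = 0.0133×0.0313×8.19

L ≈ 3.41 mm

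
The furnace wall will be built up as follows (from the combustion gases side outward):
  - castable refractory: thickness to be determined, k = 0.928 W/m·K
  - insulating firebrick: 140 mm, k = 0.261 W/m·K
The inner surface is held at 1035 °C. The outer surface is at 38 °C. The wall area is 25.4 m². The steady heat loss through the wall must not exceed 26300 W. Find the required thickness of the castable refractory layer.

L ≈ 396 mm

Using the resistance-network approach (series):
R_insulating firebrick = L/(kA) = 0.14/(0.261×25.4) = 0.02112 K/W
Sum of the known resistances R_other = 0.02112 K/W
Required total resistance R_tot = ΔT/Q_allow = 997/26300 = 0.03791 K/W
R_castable refractory = R_tot − R_other = 0.01679 K/W
L = R·k·A = 0.01679×0.928×25.4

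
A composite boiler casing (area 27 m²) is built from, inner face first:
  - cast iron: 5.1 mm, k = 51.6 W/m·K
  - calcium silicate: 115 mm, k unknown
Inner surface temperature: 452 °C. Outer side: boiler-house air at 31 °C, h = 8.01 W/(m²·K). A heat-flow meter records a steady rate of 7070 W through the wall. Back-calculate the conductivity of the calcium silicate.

k ≈ 0.0776 W/(m·K)

Series thermal resistances:
R_cast iron = L/(kA) = 0.0051/(51.6×27) = 3.661×10^-6 K/W
R_outer film = 1/(h_o·A) = 1/(8.01×27) = 0.004624 K/W
Sum of known resistances R_other = 0.004628 K/W
Total R = ΔT/Q = 421/7070 = 0.05955 K/W
R_calcium silicate = R_total − R_other = 0.05492 K/W
k = L/(R·A) = 0.115/(0.05492×27)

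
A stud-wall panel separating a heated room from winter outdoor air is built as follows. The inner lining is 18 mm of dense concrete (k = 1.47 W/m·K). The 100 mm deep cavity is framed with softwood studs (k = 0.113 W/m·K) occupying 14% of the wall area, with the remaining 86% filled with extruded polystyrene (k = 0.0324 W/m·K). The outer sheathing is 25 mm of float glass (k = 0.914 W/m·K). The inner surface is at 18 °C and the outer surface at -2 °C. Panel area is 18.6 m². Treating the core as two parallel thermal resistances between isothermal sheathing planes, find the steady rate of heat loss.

Q ≈ 160 W

Sheathing layers in series; stud and cavity paths in parallel between them.
R_inner = 0.018/(1.47×18.6) = 6.583×10^-4 K/W
R_stud  = 0.1/(0.113×0.14×18.6) = 0.3398 K/W
R_cav   = 0.1/(0.0324×0.86×18.6) = 0.1929 K/W
1/R_core = 1/R_stud + 1/R_cav → R_core = 0.1231 K/W
R_outer = 0.025/(0.914×18.6) = 0.001471 K/W
R_total = 0.1252 K/W
Q = ΔT/R_total = 20/0.1252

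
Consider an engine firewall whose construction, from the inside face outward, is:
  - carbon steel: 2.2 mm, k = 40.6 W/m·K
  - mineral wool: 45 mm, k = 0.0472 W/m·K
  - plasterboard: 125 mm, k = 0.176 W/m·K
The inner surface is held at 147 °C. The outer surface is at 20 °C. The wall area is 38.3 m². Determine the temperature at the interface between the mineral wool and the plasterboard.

Using the resistance-network approach (series):
R_carbon steel = L/(kA) = 0.0022/(40.6×38.3) = 1.415×10^-6 K/W
R_mineral wool = L/(kA) = 0.045/(0.0472×38.3) = 0.02489 K/W
R_plasterboard = L/(kA) = 0.125/(0.176×38.3) = 0.01854 K/W
R_total = 0.04344 K/W;  Q = ΔT/R_total = 127/0.04344 = 2924 W
T_interface = T_inner − Q·ΣR(inner→interface) = 147 − 2920×0.02489

T ≈ 74.2 °C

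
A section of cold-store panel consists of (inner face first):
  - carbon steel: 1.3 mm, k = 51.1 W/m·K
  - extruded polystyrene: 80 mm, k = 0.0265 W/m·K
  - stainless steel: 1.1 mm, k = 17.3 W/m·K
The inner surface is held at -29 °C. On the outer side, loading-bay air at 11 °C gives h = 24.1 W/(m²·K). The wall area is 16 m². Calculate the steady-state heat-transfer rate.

Q ≈ 209 W

Using the resistance-network approach (series):
R_carbon steel = L/(kA) = 0.0013/(51.1×16) = 1.59×10^-6 K/W
R_extruded polystyrene = L/(kA) = 0.08/(0.0265×16) = 0.1887 K/W
R_stainless steel = L/(kA) = 0.0011/(17.3×16) = 3.974×10^-6 K/W
R_outer film = 1/(h_o·A) = 1/(24.1×16) = 0.002593 K/W
R_total = 0.1913 K/W
Q = ΔT / R_total = 40 / 0.1913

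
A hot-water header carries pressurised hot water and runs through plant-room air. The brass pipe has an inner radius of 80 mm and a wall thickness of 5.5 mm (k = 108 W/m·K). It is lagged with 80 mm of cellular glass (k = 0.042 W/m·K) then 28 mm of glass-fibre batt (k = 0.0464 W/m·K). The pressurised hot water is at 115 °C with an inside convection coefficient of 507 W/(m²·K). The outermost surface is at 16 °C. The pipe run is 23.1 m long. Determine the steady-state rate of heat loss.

Q ≈ 752 W

Treating each annulus and film as a series resistance:
R_inner film = 1/(h_i·2πr₁L) = 1/(507×2π×0.08×23.1) = 1.699×10^-4 K/W
R_brass pipe wall = ln(85.5/80)/(2π×108×23.1) = 4.242×10^-6 K/W
R_cellular glass = ln(165.5/85.5)/(2π×0.042×23.1) = 0.1083 K/W
R_glass-fibre batt = ln(193.5/165.5)/(2π×0.0464×23.1) = 0.02321 K/W
R_total = 0.1317 K/W
Q = ΔT/R_total = 99/0.1317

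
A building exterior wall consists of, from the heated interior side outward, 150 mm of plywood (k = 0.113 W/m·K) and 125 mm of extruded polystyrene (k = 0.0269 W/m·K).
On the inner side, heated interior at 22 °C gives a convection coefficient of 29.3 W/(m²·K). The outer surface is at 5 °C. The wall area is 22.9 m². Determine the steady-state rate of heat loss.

Model the wall as resistances in series:
R_inner film = 1/(h_i·A) = 1/(29.3×22.9) = 0.00149 K/W
R_plywood = L/(kA) = 0.15/(0.113×22.9) = 0.05797 K/W
R_extruded polystyrene = L/(kA) = 0.125/(0.0269×22.9) = 0.2029 K/W
R_total = 0.2624 K/W
Q = ΔT / R_total = 17 / 0.2624

Q ≈ 64.8 W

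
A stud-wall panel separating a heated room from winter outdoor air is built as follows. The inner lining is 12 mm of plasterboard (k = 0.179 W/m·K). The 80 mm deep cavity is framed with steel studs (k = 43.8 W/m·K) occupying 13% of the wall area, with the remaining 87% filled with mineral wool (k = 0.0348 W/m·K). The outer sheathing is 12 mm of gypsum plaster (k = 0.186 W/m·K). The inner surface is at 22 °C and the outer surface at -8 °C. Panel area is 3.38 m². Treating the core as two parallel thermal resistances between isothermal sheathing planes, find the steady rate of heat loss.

Sheathing layers in series; stud and cavity paths in parallel between them.
R_inner = 0.012/(0.179×3.38) = 0.01983 K/W
R_stud  = 0.08/(43.8×0.13×3.38) = 0.004157 K/W
R_cav   = 0.08/(0.0348×0.87×3.38) = 0.7818 K/W
1/R_core = 1/R_stud + 1/R_cav → R_core = 0.004135 K/W
R_outer = 0.012/(0.186×3.38) = 0.01909 K/W
R_total = 0.04306 K/W
Q = ΔT/R_total = 30/0.04306

Q ≈ 697 W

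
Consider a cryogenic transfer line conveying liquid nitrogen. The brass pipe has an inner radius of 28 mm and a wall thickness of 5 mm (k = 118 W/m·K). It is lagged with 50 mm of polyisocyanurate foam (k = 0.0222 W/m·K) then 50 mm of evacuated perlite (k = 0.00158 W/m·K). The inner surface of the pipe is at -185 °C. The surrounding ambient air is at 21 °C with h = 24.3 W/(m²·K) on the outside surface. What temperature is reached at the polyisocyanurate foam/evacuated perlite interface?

T ≈ -160 °C

Cylindrical conduction, so R = ln(r₂/r₁)/(2πkL) per layer, in series:
R_brass pipe wall = ln(33/28)/(2π×118×1) = 2.216×10^-4 K/W
R_polyisocyanurate foam = ln(83/33)/(2π×0.0222×1) = 6.612 K/W
R_evacuated perlite = ln(133/83)/(2π×0.00158×1) = 47.5 K/W
R_outer film = 1/(h_o·2πr_oL) = 1/(24.3×2π×0.133×1) = 0.04925 K/W
R_total = 54.16 K/W
Q = ΔT/R_total = 206/54.16
Q = 3.8 W/m
T_interface = T_inner + Q·ΣR(inner→interface) = -185 + 3.8×6.613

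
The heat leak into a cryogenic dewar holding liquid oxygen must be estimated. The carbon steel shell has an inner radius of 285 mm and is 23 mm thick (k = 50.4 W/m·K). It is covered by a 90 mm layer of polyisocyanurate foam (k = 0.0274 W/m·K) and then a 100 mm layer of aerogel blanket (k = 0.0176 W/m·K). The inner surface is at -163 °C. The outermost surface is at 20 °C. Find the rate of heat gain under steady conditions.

Spherical conduction: R = (1/r_in − 1/r_out)/(4πk) per layer; series-sum.
R_carbon steel shell = (1/0.285 − 1/0.308)/(4π×50.4) = 4.137×10^-4 K/W
R_polyisocyanurate foam = (1/0.308 − 1/0.398)/(4π×0.0274) = 2.132 K/W
R_aerogel blanket = (1/0.398 − 1/0.498)/(4π×0.0176) = 2.281 K/W
R_total = 4.414 K/W
Q = ΔT/R_total = 183/4.414

Q ≈ 41.5 W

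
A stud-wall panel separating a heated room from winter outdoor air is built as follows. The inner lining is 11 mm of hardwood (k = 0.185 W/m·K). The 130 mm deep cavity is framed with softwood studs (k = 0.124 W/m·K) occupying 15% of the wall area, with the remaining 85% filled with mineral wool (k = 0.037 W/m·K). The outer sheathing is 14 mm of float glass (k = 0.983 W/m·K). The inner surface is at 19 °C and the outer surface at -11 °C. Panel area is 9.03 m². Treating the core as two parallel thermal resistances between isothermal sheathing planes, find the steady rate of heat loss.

Sheathing layers in series; stud and cavity paths in parallel between them.
R_inner = 0.011/(0.185×9.03) = 0.006585 K/W
R_stud  = 0.13/(0.124×0.15×9.03) = 0.774 K/W
R_cav   = 0.13/(0.037×0.85×9.03) = 0.4578 K/W
1/R_core = 1/R_stud + 1/R_cav → R_core = 0.2876 K/W
R_outer = 0.014/(0.983×9.03) = 0.001577 K/W
R_total = 0.2958 K/W
Q = ΔT/R_total = 30/0.2958

Q ≈ 101 W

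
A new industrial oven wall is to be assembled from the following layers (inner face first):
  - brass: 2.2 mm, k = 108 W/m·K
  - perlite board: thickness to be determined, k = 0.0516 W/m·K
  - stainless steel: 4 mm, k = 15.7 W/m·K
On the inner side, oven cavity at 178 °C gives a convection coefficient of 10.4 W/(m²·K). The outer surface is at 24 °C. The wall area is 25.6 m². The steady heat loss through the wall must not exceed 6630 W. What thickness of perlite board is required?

Thermal resistances in series:
R_inner film = 1/(h_i·A) = 1/(10.4×25.6) = 0.003756 K/W
R_brass = L/(kA) = 0.0022/(108×25.6) = 7.957×10^-7 K/W
R_stainless steel = L/(kA) = 0.004/(15.7×25.6) = 9.952×10^-6 K/W
Sum of the known resistances R_other = 0.003767 K/W
Required total resistance R_tot = ΔT/Q_allow = 154/6630 = 0.02323 K/W
R_perlite board = R_tot − R_other = 0.01946 K/W
L = R·k·A = 0.01946×0.0516×25.6

L ≈ 25.7 mm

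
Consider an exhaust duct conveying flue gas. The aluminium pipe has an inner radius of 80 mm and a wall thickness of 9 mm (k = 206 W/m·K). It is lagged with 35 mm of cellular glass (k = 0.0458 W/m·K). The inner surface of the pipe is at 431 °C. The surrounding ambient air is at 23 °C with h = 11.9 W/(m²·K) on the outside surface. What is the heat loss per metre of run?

For a radial system each layer contributes R = ln(r_out/r_in)/(2πkL); films add R = 1/(hA).
R_aluminium pipe wall = ln(89/80)/(2π×206×1) = 8.237×10^-5 K/W
R_cellular glass = ln(124/89)/(2π×0.0458×1) = 1.152 K/W
R_outer film = 1/(h_o·2πr_oL) = 1/(11.9×2π×0.124×1) = 0.1079 K/W
R_total = 1.26 K/W
Q = ΔT/R_total = 408/1.26

q′ ≈ 324 W/m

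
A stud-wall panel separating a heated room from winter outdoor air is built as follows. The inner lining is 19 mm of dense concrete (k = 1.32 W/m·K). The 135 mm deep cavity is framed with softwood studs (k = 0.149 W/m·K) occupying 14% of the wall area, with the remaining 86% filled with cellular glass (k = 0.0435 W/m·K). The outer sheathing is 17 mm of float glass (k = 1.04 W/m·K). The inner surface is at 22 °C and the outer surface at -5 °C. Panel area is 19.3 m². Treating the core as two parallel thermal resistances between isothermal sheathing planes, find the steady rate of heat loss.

Sheathing layers in series; stud and cavity paths in parallel between them.
R_inner = 0.019/(1.32×19.3) = 7.458×10^-4 K/W
R_stud  = 0.135/(0.149×0.14×19.3) = 0.3353 K/W
R_cav   = 0.135/(0.0435×0.86×19.3) = 0.187 K/W
1/R_core = 1/R_stud + 1/R_cav → R_core = 0.12 K/W
R_outer = 0.017/(1.04×19.3) = 8.47×10^-4 K/W
R_total = 0.1216 K/W
Q = ΔT/R_total = 27/0.1216

Q ≈ 222 W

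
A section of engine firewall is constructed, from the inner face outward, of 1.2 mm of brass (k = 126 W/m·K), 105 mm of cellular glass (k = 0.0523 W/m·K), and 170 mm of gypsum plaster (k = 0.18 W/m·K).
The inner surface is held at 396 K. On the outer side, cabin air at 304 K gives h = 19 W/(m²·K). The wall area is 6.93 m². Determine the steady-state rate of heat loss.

Q ≈ 212 W

Series thermal resistances:
R_brass = L/(kA) = 0.0012/(126×6.93) = 1.374×10^-6 K/W
R_cellular glass = L/(kA) = 0.105/(0.0523×6.93) = 0.2897 K/W
R_gypsum plaster = L/(kA) = 0.17/(0.18×6.93) = 0.1363 K/W
R_outer film = 1/(h_o·A) = 1/(19×6.93) = 0.007595 K/W
R_total = 0.4336 K/W
Q = ΔT / R_total = 92 / 0.4336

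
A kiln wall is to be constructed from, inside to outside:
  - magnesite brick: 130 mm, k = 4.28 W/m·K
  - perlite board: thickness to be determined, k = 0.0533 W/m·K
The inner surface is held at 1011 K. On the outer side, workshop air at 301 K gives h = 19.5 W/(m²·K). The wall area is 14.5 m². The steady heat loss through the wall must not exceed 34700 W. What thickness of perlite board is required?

Using the resistance-network approach (series):
R_magnesite brick = L/(kA) = 0.13/(4.28×14.5) = 0.002095 K/W
R_outer film = 1/(h_o·A) = 1/(19.5×14.5) = 0.003537 K/W
Sum of the known resistances R_other = 0.005631 K/W
Required total resistance R_tot = ΔT/Q_allow = 710/34700 = 0.02046 K/W
R_perlite board = R_tot − R_other = 0.01483 K/W
L = R·k·A = 0.01483×0.0533×14.5

L ≈ 11.5 mm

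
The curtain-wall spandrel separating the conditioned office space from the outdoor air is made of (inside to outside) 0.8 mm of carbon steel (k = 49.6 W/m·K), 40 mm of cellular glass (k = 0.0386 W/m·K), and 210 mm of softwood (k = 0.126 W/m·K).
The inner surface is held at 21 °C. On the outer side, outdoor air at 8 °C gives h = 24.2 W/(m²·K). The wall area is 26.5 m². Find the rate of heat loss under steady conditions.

Model the wall as resistances in series:
R_carbon steel = L/(kA) = 0.0008/(49.6×26.5) = 6.086×10^-7 K/W
R_cellular glass = L/(kA) = 0.04/(0.0386×26.5) = 0.0391 K/W
R_softwood = L/(kA) = 0.21/(0.126×26.5) = 0.06289 K/W
R_outer film = 1/(h_o·A) = 1/(24.2×26.5) = 0.001559 K/W
R_total = 0.1036 K/W
Q = ΔT / R_total = 13 / 0.1036

Q ≈ 126 W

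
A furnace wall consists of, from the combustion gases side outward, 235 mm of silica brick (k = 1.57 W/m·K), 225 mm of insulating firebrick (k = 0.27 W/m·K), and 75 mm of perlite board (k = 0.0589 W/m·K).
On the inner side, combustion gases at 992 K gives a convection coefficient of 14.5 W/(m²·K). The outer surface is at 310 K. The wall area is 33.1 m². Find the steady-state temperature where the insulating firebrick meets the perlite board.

Treating each layer as a thermal resistance in series:
R_inner film = 1/(h_i·A) = 1/(14.5×33.1) = 0.002084 K/W
R_silica brick = L/(kA) = 0.235/(1.57×33.1) = 0.004522 K/W
R_insulating firebrick = L/(kA) = 0.225/(0.27×33.1) = 0.02518 K/W
R_perlite board = L/(kA) = 0.075/(0.0589×33.1) = 0.03847 K/W
R_total = 0.07025 K/W;  Q = ΔT/R_total = 682/0.07025 = 9708 W
T_interface = T_inner − Q·ΣR(inner→interface) = 992 − 9710×0.03178

T ≈ 683 K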